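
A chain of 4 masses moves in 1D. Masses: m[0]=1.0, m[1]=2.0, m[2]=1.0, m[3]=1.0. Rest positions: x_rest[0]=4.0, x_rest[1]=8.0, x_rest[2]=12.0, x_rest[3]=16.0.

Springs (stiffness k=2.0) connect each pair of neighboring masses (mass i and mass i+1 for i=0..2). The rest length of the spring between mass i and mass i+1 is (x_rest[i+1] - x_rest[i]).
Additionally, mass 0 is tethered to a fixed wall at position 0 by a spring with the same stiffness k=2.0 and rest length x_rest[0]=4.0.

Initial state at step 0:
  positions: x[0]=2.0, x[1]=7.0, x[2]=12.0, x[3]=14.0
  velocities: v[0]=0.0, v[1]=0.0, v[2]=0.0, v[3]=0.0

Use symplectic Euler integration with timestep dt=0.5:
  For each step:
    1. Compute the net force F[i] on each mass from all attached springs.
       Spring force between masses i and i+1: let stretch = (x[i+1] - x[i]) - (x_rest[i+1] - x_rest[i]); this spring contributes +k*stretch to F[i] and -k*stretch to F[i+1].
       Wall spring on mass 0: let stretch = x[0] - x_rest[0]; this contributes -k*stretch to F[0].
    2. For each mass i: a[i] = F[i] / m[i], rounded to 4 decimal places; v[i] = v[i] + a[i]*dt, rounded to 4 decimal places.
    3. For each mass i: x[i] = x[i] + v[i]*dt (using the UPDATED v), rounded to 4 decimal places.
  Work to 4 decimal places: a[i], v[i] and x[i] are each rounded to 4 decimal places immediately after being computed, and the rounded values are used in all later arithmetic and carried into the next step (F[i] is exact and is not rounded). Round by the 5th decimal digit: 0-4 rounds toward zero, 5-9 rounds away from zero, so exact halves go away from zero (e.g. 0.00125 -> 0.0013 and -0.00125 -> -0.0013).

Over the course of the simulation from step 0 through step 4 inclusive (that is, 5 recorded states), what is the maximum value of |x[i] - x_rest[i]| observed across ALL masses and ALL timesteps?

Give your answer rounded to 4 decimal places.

Step 0: x=[2.0000 7.0000 12.0000 14.0000] v=[0.0000 0.0000 0.0000 0.0000]
Step 1: x=[3.5000 7.0000 10.5000 15.0000] v=[3.0000 0.0000 -3.0000 2.0000]
Step 2: x=[5.0000 7.0000 9.5000 15.7500] v=[3.0000 0.0000 -2.0000 1.5000]
Step 3: x=[5.0000 7.1250 10.3750 15.3750] v=[0.0000 0.2500 1.7500 -0.7500]
Step 4: x=[3.5625 7.5313 12.1250 14.5000] v=[-2.8750 0.8125 3.5000 -1.7500]
Max displacement = 2.5000

Answer: 2.5000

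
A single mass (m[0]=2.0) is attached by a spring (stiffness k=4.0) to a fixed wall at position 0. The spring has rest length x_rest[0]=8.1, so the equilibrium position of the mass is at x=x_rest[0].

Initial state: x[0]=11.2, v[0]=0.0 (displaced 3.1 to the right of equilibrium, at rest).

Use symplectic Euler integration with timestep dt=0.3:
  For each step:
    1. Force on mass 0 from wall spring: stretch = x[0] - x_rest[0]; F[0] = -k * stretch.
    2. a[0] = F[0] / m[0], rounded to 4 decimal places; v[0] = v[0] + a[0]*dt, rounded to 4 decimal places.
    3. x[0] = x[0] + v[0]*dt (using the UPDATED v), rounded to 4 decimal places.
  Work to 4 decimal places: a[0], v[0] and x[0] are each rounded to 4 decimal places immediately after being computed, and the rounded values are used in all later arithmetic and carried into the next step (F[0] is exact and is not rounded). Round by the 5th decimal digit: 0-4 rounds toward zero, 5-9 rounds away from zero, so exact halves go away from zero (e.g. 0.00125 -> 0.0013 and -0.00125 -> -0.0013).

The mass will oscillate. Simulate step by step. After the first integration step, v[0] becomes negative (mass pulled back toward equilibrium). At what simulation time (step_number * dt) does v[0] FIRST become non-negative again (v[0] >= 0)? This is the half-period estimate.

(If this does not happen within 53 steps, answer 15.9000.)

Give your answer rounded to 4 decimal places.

Answer: 2.4000

Derivation:
Step 0: x=[11.2000] v=[0.0000]
Step 1: x=[10.6420] v=[-1.8600]
Step 2: x=[9.6264] v=[-3.3852]
Step 3: x=[8.3361] v=[-4.3010]
Step 4: x=[7.0033] v=[-4.4427]
Step 5: x=[5.8679] v=[-3.7847]
Step 6: x=[5.1343] v=[-2.4454]
Step 7: x=[4.9345] v=[-0.6660]
Step 8: x=[5.3045] v=[1.2333]
First v>=0 after going negative at step 8, time=2.4000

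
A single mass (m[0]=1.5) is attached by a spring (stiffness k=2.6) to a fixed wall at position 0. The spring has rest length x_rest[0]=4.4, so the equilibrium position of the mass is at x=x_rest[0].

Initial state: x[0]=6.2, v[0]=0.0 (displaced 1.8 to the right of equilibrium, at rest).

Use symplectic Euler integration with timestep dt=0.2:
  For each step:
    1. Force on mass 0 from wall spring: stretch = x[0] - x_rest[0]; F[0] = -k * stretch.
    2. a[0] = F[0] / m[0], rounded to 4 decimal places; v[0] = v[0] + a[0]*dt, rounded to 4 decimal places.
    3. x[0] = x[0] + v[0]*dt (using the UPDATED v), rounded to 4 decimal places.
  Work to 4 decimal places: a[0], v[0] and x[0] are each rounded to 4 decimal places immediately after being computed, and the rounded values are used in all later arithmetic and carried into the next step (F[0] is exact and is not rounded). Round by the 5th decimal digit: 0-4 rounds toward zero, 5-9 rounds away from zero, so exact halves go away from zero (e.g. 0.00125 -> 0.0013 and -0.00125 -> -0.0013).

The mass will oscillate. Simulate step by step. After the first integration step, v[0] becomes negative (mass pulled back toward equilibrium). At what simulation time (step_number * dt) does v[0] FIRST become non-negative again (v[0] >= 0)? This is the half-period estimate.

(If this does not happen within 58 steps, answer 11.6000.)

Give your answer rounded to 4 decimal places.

Step 0: x=[6.2000] v=[0.0000]
Step 1: x=[6.0752] v=[-0.6240]
Step 2: x=[5.8343] v=[-1.2047]
Step 3: x=[5.4939] v=[-1.7019]
Step 4: x=[5.0777] v=[-2.0811]
Step 5: x=[4.6145] v=[-2.3160]
Step 6: x=[4.1364] v=[-2.3904]
Step 7: x=[3.6766] v=[-2.2990]
Step 8: x=[3.2670] v=[-2.0482]
Step 9: x=[2.9359] v=[-1.6554]
Step 10: x=[2.7063] v=[-1.1478]
Step 11: x=[2.5942] v=[-0.5607]
Step 12: x=[2.6073] v=[0.0653]
First v>=0 after going negative at step 12, time=2.4000

Answer: 2.4000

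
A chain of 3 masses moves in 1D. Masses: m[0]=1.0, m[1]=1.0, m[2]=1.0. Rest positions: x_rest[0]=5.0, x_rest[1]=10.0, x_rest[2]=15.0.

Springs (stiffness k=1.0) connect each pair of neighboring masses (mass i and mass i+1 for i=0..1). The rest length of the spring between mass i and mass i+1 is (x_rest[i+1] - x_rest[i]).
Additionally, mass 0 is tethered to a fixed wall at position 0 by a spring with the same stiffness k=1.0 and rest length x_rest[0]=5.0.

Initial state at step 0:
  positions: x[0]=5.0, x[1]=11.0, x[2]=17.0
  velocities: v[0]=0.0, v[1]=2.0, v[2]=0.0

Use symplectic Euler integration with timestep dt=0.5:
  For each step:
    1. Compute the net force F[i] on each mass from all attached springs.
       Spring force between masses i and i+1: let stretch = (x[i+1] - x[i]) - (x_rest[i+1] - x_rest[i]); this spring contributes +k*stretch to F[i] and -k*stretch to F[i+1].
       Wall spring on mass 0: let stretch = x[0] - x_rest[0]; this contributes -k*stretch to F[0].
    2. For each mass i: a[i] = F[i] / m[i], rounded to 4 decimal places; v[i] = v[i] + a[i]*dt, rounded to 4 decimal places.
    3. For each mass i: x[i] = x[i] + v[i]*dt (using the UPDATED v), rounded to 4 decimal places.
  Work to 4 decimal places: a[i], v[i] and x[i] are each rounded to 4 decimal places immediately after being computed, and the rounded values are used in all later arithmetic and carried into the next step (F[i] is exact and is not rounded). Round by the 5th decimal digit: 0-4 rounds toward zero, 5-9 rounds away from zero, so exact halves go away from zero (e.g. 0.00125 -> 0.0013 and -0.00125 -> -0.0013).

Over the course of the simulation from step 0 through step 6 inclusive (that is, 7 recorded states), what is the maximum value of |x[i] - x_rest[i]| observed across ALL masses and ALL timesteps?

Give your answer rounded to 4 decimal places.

Answer: 2.5000

Derivation:
Step 0: x=[5.0000 11.0000 17.0000] v=[0.0000 2.0000 0.0000]
Step 1: x=[5.2500 12.0000 16.7500] v=[0.5000 2.0000 -0.5000]
Step 2: x=[5.8750 12.5000 16.5625] v=[1.2500 1.0000 -0.3750]
Step 3: x=[6.6875 12.3594 16.6094] v=[1.6250 -0.2813 0.0938]
Step 4: x=[7.2461 11.8633 16.8438] v=[1.1172 -0.9923 0.4688]
Step 5: x=[7.1475 11.4580 17.0831] v=[-0.1973 -0.8107 0.4786]
Step 6: x=[6.3396 11.3813 17.1662] v=[-1.6158 -0.1534 0.1661]
Max displacement = 2.5000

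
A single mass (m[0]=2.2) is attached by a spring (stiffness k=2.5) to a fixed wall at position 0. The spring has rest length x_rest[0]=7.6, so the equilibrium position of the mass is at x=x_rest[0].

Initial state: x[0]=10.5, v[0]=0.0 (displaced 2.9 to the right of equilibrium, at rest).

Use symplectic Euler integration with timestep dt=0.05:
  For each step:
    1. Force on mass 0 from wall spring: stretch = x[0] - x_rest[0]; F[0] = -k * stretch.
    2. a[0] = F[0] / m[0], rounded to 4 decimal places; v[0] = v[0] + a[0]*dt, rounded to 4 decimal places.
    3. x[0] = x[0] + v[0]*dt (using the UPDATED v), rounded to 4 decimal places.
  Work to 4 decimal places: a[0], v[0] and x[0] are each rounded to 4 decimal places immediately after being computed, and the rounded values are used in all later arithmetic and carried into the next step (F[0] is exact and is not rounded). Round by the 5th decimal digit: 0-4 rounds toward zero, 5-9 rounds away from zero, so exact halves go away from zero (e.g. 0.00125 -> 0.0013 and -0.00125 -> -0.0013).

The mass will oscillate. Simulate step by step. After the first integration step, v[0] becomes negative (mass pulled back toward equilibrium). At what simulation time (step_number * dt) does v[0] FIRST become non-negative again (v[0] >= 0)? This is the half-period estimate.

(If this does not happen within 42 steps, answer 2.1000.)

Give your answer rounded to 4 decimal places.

Answer: 2.1000

Derivation:
Step 0: x=[10.5000] v=[0.0000]
Step 1: x=[10.4918] v=[-0.1648]
Step 2: x=[10.4753] v=[-0.3291]
Step 3: x=[10.4507] v=[-0.4925]
Step 4: x=[10.4180] v=[-0.6545]
Step 5: x=[10.3773] v=[-0.8146]
Step 6: x=[10.3287] v=[-0.9724]
Step 7: x=[10.2723] v=[-1.1274]
Step 8: x=[10.2083] v=[-1.2792]
Step 9: x=[10.1369] v=[-1.4274]
Step 10: x=[10.0583] v=[-1.5715]
Step 11: x=[9.9727] v=[-1.7112]
Step 12: x=[9.8804] v=[-1.8460]
Step 13: x=[9.7816] v=[-1.9756]
Step 14: x=[9.6766] v=[-2.0996]
Step 15: x=[9.5657] v=[-2.2176]
Step 16: x=[9.4492] v=[-2.3293]
Step 17: x=[9.3275] v=[-2.4344]
Step 18: x=[9.2009] v=[-2.5326]
Step 19: x=[9.0697] v=[-2.6236]
Step 20: x=[8.9343] v=[-2.7071]
Step 21: x=[8.7952] v=[-2.7829]
Step 22: x=[8.6527] v=[-2.8508]
Step 23: x=[8.5072] v=[-2.9106]
Step 24: x=[8.3591] v=[-2.9621]
Step 25: x=[8.2088] v=[-3.0052]
Step 26: x=[8.0568] v=[-3.0398]
Step 27: x=[7.9035] v=[-3.0658]
Step 28: x=[7.7494] v=[-3.0830]
Step 29: x=[7.5948] v=[-3.0915]
Step 30: x=[7.4402] v=[-3.0912]
Step 31: x=[7.2861] v=[-3.0821]
Step 32: x=[7.1329] v=[-3.0643]
Step 33: x=[6.9810] v=[-3.0378]
Step 34: x=[6.8309] v=[-3.0026]
Step 35: x=[6.6830] v=[-2.9589]
Step 36: x=[6.5377] v=[-2.9068]
Step 37: x=[6.3954] v=[-2.8464]
Step 38: x=[6.2565] v=[-2.7780]
Step 39: x=[6.1214] v=[-2.7017]
Step 40: x=[5.9905] v=[-2.6177]
Step 41: x=[5.8642] v=[-2.5263]
Step 42: x=[5.7428] v=[-2.4277]
v[0] did not become non-negative within 42 steps; using fallback time=2.1000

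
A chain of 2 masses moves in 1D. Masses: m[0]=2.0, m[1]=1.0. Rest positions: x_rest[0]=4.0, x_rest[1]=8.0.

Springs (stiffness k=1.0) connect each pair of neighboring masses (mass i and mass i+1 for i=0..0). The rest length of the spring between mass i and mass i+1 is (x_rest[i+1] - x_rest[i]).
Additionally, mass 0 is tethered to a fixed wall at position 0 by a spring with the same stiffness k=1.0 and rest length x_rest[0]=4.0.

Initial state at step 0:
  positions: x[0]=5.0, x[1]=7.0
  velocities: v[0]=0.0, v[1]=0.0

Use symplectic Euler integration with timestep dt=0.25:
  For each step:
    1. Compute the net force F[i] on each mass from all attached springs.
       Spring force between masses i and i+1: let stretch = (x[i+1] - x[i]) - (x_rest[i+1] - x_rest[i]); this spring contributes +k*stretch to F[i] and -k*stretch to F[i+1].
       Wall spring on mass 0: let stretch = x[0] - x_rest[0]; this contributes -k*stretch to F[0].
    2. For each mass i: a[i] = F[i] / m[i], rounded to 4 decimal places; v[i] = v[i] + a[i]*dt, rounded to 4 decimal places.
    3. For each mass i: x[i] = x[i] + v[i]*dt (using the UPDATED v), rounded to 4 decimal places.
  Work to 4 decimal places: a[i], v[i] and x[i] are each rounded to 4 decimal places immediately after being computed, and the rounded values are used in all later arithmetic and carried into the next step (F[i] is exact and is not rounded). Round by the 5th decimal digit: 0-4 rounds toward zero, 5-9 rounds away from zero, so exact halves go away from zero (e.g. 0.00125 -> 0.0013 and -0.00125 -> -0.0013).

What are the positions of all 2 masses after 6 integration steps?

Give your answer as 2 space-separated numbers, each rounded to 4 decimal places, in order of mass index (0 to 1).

Answer: 3.6325 8.7842

Derivation:
Step 0: x=[5.0000 7.0000] v=[0.0000 0.0000]
Step 1: x=[4.9063 7.1250] v=[-0.3750 0.5000]
Step 2: x=[4.7286 7.3613] v=[-0.7110 0.9453]
Step 3: x=[4.4854 7.6831] v=[-0.9730 1.2871]
Step 4: x=[4.2019 8.0550] v=[-1.1340 1.4877]
Step 5: x=[3.9075 8.4361] v=[-1.1776 1.5244]
Step 6: x=[3.6325 8.7842] v=[-1.1000 1.3923]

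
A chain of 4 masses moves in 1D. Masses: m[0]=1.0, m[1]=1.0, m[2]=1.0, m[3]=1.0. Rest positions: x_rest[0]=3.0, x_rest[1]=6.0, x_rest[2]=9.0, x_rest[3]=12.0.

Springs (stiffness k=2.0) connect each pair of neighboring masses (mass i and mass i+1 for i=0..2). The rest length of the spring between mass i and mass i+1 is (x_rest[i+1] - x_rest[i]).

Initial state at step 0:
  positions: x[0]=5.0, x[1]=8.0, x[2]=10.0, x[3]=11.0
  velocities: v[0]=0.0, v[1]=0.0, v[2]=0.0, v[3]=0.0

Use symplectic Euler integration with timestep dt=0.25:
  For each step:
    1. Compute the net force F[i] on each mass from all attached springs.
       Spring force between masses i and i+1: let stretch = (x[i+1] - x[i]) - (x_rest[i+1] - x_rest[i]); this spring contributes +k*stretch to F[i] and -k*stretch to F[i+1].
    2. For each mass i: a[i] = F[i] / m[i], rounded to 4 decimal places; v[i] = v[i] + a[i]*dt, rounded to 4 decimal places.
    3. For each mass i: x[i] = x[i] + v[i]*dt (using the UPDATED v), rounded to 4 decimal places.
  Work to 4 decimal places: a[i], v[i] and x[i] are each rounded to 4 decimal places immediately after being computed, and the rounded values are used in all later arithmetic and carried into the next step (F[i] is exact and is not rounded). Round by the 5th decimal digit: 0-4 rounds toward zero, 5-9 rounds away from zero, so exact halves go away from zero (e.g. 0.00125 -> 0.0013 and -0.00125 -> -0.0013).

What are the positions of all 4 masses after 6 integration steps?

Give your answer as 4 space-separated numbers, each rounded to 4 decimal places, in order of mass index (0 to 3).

Answer: 4.2112 6.4131 9.5647 13.8111

Derivation:
Step 0: x=[5.0000 8.0000 10.0000 11.0000] v=[0.0000 0.0000 0.0000 0.0000]
Step 1: x=[5.0000 7.8750 9.8750 11.2500] v=[0.0000 -0.5000 -0.5000 1.0000]
Step 2: x=[4.9844 7.6406 9.6719 11.7031] v=[-0.0625 -0.9375 -0.8125 1.8125]
Step 3: x=[4.9258 7.3281 9.4688 12.2773] v=[-0.2344 -1.2500 -0.8126 2.2969]
Step 4: x=[4.7925 6.9829 9.3491 12.8755] v=[-0.5333 -1.3808 -0.4787 2.3927]
Step 5: x=[4.5580 6.6597 9.3745 13.4079] v=[-0.9381 -1.2929 0.1014 2.1295]
Step 6: x=[4.2112 6.4131 9.5647 13.8111] v=[-1.3873 -0.9864 0.7607 1.6128]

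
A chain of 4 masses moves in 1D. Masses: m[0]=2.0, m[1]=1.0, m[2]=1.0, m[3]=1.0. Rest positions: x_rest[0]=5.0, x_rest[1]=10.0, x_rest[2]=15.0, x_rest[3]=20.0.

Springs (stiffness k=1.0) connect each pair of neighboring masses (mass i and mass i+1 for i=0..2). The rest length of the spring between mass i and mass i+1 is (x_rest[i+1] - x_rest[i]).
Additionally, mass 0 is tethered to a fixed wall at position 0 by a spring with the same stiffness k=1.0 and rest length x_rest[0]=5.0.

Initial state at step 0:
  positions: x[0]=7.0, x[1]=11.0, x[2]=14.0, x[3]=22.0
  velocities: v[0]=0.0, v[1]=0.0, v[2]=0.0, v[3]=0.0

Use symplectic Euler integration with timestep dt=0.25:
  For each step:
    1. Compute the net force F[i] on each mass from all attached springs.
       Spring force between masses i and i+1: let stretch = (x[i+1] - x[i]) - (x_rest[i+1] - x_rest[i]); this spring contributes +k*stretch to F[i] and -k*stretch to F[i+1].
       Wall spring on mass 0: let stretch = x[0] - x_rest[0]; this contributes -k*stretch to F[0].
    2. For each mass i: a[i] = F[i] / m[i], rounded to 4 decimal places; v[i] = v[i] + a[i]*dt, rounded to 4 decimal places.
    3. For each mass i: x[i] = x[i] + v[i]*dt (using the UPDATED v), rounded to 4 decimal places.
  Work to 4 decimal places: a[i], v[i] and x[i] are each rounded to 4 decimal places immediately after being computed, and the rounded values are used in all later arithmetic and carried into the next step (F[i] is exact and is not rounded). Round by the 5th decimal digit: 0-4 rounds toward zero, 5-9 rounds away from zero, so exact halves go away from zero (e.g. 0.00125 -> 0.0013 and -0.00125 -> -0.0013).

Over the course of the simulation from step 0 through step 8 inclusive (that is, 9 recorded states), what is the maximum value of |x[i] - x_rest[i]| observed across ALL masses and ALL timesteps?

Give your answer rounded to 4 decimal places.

Step 0: x=[7.0000 11.0000 14.0000 22.0000] v=[0.0000 0.0000 0.0000 0.0000]
Step 1: x=[6.9063 10.9375 14.3125 21.8125] v=[-0.3750 -0.2500 1.2500 -0.7500]
Step 2: x=[6.7227 10.8340 14.8828 21.4688] v=[-0.7344 -0.4141 2.2813 -1.3750]
Step 3: x=[6.4575 10.7266 15.6117 21.0259] v=[-1.0608 -0.4297 2.9156 -1.7715]
Step 4: x=[6.1239 10.6577 16.3737 20.5571] v=[-1.3344 -0.2757 3.0479 -1.8751]
Step 5: x=[5.7406 10.6627 17.0399 20.1394] v=[-1.5332 0.0199 2.6648 -1.6710]
Step 6: x=[5.3317 10.7586 17.5013 19.8404] v=[-1.6355 0.3837 1.8454 -1.1959]
Step 7: x=[4.9258 10.9368 17.6874 19.7077] v=[-1.6236 0.7127 0.7445 -0.5307]
Step 8: x=[4.5538 11.1612 17.5779 19.7613] v=[-1.4880 0.8976 -0.4381 0.2142]
Max displacement = 2.6874

Answer: 2.6874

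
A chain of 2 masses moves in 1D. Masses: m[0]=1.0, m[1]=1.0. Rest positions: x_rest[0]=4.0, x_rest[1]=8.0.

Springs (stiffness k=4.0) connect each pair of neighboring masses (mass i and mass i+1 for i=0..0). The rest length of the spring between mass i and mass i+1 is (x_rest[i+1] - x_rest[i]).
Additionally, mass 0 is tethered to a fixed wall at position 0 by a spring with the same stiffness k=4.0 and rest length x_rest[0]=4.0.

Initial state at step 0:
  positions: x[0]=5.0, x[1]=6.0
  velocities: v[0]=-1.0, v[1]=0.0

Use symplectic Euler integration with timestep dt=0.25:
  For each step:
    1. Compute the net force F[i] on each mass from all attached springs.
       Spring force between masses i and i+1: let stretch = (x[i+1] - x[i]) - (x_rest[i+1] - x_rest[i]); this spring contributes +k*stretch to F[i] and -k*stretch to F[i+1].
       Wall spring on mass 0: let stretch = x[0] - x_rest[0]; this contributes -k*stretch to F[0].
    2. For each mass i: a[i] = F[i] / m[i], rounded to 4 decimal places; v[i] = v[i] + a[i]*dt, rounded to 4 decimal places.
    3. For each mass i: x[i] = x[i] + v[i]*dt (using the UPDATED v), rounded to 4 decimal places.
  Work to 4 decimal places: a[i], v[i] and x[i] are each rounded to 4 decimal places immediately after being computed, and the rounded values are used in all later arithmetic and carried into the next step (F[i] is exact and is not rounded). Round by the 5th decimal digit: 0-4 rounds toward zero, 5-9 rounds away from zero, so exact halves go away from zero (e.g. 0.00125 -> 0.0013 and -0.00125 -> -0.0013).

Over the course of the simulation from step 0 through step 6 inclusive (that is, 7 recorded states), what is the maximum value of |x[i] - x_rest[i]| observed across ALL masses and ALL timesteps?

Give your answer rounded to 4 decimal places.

Answer: 2.3437

Derivation:
Step 0: x=[5.0000 6.0000] v=[-1.0000 0.0000]
Step 1: x=[3.7500 6.7500] v=[-5.0000 3.0000]
Step 2: x=[2.3125 7.7500] v=[-5.7500 4.0000]
Step 3: x=[1.6563 8.3906] v=[-2.6250 2.5625]
Step 4: x=[2.2696 8.3477] v=[2.4530 -0.1718]
Step 5: x=[3.8350 7.7852] v=[6.2615 -2.2499]
Step 6: x=[5.4292 7.2352] v=[6.3767 -2.2001]
Max displacement = 2.3437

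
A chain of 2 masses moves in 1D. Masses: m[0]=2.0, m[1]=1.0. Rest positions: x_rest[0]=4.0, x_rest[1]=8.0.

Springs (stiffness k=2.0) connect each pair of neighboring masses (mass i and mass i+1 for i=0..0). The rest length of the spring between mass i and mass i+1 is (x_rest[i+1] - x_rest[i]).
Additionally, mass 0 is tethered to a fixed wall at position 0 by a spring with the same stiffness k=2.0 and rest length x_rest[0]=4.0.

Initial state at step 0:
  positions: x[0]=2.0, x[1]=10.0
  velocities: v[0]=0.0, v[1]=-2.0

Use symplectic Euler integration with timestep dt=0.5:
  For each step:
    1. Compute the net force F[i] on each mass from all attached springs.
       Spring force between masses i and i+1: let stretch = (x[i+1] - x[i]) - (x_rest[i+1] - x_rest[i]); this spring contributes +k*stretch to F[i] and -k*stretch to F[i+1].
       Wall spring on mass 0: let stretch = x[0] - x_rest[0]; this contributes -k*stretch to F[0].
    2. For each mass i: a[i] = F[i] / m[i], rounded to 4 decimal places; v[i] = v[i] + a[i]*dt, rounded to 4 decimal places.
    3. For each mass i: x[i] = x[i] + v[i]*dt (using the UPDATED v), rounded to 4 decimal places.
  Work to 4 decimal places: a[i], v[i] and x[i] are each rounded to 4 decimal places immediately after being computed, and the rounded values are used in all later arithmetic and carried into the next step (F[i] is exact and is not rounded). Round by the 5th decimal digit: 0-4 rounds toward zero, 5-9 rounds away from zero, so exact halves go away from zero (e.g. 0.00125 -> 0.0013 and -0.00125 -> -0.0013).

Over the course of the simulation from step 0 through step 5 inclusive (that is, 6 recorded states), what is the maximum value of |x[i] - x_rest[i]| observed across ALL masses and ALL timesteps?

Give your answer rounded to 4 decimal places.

Answer: 4.1250

Derivation:
Step 0: x=[2.0000 10.0000] v=[0.0000 -2.0000]
Step 1: x=[3.5000 7.0000] v=[3.0000 -6.0000]
Step 2: x=[5.0000 4.2500] v=[3.0000 -5.5000]
Step 3: x=[5.0625 3.8750] v=[0.1250 -0.7500]
Step 4: x=[3.5625 6.0938] v=[-3.0000 4.4375]
Step 5: x=[1.8047 9.0469] v=[-3.5156 5.9062]
Max displacement = 4.1250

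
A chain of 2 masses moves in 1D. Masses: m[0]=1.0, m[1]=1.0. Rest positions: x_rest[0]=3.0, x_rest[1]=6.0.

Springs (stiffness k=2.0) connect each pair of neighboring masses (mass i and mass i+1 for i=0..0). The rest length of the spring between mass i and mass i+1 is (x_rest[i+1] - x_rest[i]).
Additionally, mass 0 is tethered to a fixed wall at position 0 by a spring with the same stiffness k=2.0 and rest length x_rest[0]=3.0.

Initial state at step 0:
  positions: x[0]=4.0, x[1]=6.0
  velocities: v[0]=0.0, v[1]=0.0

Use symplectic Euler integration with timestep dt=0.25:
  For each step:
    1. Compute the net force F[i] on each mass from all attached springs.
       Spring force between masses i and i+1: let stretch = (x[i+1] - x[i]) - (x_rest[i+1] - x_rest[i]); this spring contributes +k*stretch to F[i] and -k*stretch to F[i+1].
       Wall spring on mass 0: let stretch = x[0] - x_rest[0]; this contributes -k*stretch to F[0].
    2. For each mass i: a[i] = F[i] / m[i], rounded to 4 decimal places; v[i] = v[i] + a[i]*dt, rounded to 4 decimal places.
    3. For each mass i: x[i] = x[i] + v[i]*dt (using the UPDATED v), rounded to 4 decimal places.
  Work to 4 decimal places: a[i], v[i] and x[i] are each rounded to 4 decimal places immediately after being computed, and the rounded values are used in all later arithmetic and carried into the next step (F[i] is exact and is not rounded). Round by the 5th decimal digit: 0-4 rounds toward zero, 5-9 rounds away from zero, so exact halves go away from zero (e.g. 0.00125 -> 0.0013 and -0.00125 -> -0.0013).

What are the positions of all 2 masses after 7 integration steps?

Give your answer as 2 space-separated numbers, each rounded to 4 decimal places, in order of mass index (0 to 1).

Answer: 2.7134 6.1328

Derivation:
Step 0: x=[4.0000 6.0000] v=[0.0000 0.0000]
Step 1: x=[3.7500 6.1250] v=[-1.0000 0.5000]
Step 2: x=[3.3281 6.3281] v=[-1.6875 0.8125]
Step 3: x=[2.8652 6.5312] v=[-1.8516 0.8125]
Step 4: x=[2.5024 6.6511] v=[-1.4512 0.4795]
Step 5: x=[2.3454 6.6274] v=[-0.6281 -0.0949]
Step 6: x=[2.4305 6.4434] v=[0.3402 -0.7359]
Step 7: x=[2.7134 6.1328] v=[1.1314 -1.2424]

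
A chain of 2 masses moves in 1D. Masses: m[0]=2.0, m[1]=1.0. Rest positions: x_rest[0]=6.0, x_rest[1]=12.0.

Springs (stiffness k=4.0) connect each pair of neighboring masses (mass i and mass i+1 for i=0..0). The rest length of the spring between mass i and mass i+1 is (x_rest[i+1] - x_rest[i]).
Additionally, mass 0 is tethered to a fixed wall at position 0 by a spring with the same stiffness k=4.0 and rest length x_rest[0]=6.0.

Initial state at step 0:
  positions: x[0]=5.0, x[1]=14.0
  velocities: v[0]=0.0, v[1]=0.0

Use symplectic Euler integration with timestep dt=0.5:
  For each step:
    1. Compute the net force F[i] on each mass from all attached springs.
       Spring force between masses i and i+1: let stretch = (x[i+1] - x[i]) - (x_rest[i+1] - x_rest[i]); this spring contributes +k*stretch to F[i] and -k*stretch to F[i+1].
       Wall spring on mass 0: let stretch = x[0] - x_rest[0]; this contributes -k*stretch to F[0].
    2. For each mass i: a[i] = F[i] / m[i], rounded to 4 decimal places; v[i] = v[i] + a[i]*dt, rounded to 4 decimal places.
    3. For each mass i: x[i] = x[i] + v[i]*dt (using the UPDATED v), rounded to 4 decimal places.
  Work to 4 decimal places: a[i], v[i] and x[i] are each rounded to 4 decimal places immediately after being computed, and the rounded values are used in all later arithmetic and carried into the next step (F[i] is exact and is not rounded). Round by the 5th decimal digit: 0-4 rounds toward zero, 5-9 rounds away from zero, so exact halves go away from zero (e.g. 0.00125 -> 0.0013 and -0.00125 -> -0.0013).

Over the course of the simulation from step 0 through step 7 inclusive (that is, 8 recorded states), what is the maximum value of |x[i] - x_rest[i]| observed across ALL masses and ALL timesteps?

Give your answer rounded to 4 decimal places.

Answer: 2.5000

Derivation:
Step 0: x=[5.0000 14.0000] v=[0.0000 0.0000]
Step 1: x=[7.0000 11.0000] v=[4.0000 -6.0000]
Step 2: x=[7.5000 10.0000] v=[1.0000 -2.0000]
Step 3: x=[5.5000 12.5000] v=[-4.0000 5.0000]
Step 4: x=[4.2500 14.0000] v=[-2.5000 3.0000]
Step 5: x=[5.7500 11.7500] v=[3.0000 -4.5000]
Step 6: x=[7.3750 9.5000] v=[3.2500 -4.5000]
Step 7: x=[6.3750 11.1250] v=[-2.0000 3.2500]
Max displacement = 2.5000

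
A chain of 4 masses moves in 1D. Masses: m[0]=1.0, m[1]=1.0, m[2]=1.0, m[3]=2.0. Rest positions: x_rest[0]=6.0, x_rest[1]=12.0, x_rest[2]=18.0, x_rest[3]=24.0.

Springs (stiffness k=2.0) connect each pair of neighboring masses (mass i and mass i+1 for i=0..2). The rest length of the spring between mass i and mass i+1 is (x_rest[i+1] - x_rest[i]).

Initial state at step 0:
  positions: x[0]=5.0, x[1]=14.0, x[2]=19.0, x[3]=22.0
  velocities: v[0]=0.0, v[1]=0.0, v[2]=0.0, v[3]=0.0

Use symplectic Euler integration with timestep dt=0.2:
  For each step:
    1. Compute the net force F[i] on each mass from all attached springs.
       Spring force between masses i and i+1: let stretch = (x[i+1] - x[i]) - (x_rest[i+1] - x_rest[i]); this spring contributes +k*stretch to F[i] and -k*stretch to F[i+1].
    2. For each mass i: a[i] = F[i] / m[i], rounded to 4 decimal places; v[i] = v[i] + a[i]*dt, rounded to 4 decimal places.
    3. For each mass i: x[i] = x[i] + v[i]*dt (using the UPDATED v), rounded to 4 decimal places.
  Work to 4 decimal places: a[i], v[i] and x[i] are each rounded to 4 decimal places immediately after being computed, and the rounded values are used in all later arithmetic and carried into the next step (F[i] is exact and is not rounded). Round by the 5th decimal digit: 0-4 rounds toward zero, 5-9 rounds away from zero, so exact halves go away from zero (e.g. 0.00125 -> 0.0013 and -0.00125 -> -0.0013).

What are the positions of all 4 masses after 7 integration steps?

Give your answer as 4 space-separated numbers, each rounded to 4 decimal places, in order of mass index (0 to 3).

Answer: 7.5506 10.1833 16.0077 24.1293

Derivation:
Step 0: x=[5.0000 14.0000 19.0000 22.0000] v=[0.0000 0.0000 0.0000 0.0000]
Step 1: x=[5.2400 13.6800 18.8400 22.1200] v=[1.2000 -1.6000 -0.8000 0.6000]
Step 2: x=[5.6752 13.0976 18.5296 22.3488] v=[2.1760 -2.9120 -1.5520 1.1440]
Step 3: x=[6.2242 12.3560 18.0902 22.6648] v=[2.7450 -3.7082 -2.1971 1.5802]
Step 4: x=[6.7837 11.5826 17.5580 23.0379] v=[2.7977 -3.8672 -2.6609 1.8653]
Step 5: x=[7.2472 10.9033 16.9862 23.4318] v=[2.3173 -3.3966 -2.8591 1.9693]
Step 6: x=[7.5231 10.4181 16.4434 23.8078] v=[1.3797 -2.4259 -2.7140 1.8802]
Step 7: x=[7.5506 10.1833 16.0077 24.1293] v=[0.1377 -1.1738 -2.1784 1.6073]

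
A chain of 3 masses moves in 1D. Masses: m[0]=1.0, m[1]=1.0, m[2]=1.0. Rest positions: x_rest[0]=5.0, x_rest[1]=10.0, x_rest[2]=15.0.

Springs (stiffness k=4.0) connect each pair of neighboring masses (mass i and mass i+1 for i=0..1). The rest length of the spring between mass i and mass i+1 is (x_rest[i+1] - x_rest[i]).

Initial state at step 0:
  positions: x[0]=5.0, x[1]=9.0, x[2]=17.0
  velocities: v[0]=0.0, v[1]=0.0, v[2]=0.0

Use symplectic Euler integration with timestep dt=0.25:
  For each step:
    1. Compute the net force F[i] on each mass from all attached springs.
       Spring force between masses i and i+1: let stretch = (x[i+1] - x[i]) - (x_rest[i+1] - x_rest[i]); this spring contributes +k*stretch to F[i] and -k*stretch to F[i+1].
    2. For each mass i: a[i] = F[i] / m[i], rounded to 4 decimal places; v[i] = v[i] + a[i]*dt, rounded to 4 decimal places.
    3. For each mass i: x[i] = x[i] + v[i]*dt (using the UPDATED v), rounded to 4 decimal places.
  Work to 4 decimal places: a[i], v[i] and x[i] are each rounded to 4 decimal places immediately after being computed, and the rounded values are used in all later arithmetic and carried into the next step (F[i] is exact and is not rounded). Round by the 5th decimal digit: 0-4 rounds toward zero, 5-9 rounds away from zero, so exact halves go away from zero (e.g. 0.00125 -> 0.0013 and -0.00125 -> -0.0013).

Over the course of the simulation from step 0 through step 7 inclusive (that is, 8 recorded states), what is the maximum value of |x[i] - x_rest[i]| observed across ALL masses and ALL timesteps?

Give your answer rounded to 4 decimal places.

Step 0: x=[5.0000 9.0000 17.0000] v=[0.0000 0.0000 0.0000]
Step 1: x=[4.7500 10.0000 16.2500] v=[-1.0000 4.0000 -3.0000]
Step 2: x=[4.5625 11.2500 15.1875] v=[-0.7500 5.0000 -4.2500]
Step 3: x=[4.7969 11.8125 14.3906] v=[0.9375 2.2500 -3.1875]
Step 4: x=[5.5352 11.2656 14.1992] v=[2.9531 -2.1875 -0.7656]
Step 5: x=[6.4561 10.0195 14.5244] v=[3.6835 -4.9843 1.3008]
Step 6: x=[7.0178 9.0088 14.9734] v=[2.2469 -4.0428 1.7959]
Step 7: x=[6.8273 8.9915 15.1812] v=[-0.7621 -0.0692 0.8313]
Max displacement = 2.0178

Answer: 2.0178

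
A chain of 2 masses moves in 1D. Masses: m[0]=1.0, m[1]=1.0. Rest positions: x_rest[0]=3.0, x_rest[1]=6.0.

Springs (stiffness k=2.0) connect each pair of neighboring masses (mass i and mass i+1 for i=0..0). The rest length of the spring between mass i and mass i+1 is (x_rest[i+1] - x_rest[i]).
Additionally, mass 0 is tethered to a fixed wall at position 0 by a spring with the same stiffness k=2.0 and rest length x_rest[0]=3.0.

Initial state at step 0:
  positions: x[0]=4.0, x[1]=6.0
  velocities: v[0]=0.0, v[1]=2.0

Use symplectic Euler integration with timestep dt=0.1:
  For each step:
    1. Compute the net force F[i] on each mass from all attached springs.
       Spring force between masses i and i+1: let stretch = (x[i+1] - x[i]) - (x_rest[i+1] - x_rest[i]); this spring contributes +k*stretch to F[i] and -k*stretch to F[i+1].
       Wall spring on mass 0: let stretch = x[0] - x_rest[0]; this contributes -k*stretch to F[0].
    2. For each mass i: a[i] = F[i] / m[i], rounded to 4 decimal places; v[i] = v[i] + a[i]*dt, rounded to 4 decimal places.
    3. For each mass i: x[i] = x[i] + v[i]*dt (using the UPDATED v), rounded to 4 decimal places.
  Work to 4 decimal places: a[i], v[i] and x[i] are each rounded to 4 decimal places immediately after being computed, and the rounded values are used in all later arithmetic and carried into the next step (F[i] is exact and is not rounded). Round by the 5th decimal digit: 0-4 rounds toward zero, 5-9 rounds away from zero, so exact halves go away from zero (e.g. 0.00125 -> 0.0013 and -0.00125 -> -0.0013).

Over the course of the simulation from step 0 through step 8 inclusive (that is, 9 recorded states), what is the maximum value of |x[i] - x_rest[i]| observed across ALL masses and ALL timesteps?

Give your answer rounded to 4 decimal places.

Answer: 1.7977

Derivation:
Step 0: x=[4.0000 6.0000] v=[0.0000 2.0000]
Step 1: x=[3.9600 6.2200] v=[-0.4000 2.2000]
Step 2: x=[3.8860 6.4548] v=[-0.7400 2.3480]
Step 3: x=[3.7857 6.6982] v=[-1.0034 2.4342]
Step 4: x=[3.6679 6.9434] v=[-1.1780 2.4517]
Step 5: x=[3.5423 7.1831] v=[-1.2565 2.3966]
Step 6: x=[3.4186 7.4099] v=[-1.2368 2.2684]
Step 7: x=[3.3064 7.6169] v=[-1.1223 2.0701]
Step 8: x=[3.2143 7.7977] v=[-0.9215 1.8080]
Max displacement = 1.7977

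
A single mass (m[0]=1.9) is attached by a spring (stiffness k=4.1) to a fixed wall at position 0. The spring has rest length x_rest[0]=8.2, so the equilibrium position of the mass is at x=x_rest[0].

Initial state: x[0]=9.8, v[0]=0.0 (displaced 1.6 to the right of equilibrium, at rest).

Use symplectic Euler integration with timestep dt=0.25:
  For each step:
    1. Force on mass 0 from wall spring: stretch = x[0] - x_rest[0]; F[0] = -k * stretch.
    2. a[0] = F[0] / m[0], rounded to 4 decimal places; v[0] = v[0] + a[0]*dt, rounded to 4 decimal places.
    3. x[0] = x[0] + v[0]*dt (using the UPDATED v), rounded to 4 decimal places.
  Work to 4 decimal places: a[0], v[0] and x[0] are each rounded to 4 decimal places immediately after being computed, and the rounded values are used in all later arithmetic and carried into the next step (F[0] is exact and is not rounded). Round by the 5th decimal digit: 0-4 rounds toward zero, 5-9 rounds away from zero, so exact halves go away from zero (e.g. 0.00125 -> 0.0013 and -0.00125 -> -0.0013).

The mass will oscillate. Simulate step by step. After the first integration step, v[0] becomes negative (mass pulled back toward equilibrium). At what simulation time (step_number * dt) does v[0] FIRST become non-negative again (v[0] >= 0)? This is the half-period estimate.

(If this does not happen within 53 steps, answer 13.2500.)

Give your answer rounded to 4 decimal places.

Answer: 2.2500

Derivation:
Step 0: x=[9.8000] v=[0.0000]
Step 1: x=[9.5842] v=[-0.8632]
Step 2: x=[9.1817] v=[-1.6100]
Step 3: x=[8.6468] v=[-2.1396]
Step 4: x=[8.0517] v=[-2.3806]
Step 5: x=[7.4766] v=[-2.3006]
Step 6: x=[6.9990] v=[-1.9104]
Step 7: x=[6.6834] v=[-1.2625]
Step 8: x=[6.5723] v=[-0.4443]
Step 9: x=[6.6808] v=[0.4338]
First v>=0 after going negative at step 9, time=2.2500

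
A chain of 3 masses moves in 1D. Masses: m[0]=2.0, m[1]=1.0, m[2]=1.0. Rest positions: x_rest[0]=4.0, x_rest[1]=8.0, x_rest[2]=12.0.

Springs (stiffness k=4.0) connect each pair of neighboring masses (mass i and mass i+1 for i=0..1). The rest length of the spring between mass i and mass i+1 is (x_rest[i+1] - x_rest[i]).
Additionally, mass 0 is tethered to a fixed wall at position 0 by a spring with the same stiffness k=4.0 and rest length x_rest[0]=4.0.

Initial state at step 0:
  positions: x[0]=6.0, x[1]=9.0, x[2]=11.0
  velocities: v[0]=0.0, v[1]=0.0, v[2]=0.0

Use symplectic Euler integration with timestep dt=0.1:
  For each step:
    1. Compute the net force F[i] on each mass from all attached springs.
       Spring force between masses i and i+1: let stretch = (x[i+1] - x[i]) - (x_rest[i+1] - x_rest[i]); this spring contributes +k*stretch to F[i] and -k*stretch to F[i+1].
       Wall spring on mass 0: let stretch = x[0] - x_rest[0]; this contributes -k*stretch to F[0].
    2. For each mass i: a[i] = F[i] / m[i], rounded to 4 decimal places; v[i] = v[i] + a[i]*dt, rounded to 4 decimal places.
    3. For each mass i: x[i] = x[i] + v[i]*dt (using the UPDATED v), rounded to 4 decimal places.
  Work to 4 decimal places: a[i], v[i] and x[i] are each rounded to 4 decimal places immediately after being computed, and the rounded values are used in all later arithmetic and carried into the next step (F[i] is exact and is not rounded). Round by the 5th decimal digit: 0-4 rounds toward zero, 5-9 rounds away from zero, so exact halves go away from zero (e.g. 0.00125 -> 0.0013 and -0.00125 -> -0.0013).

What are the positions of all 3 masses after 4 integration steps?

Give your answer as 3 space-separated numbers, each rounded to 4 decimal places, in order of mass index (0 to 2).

Step 0: x=[6.0000 9.0000 11.0000] v=[0.0000 0.0000 0.0000]
Step 1: x=[5.9400 8.9600 11.0800] v=[-0.6000 -0.4000 0.8000]
Step 2: x=[5.8216 8.8840 11.2352] v=[-1.1840 -0.7600 1.5520]
Step 3: x=[5.6480 8.7796 11.4564] v=[-1.7358 -1.0445 2.2115]
Step 4: x=[5.4241 8.6570 11.7305] v=[-2.2391 -1.2264 2.7408]

Answer: 5.4241 8.6570 11.7305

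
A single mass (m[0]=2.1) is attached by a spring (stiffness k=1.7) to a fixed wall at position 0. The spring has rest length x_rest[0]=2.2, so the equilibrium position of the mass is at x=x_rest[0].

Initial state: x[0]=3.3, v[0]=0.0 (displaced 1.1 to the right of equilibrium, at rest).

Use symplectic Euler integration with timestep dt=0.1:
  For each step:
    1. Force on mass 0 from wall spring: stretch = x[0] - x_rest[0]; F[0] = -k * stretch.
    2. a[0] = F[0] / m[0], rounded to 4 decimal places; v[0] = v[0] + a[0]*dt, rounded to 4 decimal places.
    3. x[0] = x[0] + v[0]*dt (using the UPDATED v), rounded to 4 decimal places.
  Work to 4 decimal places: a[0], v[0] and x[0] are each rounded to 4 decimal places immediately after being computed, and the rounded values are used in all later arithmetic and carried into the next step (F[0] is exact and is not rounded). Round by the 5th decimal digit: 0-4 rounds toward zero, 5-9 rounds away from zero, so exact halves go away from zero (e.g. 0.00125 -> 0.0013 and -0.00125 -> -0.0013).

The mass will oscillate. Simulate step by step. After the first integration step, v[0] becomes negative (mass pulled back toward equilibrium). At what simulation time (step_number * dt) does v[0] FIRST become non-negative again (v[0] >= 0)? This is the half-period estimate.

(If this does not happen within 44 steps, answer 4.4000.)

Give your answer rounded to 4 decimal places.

Step 0: x=[3.3000] v=[0.0000]
Step 1: x=[3.2911] v=[-0.0891]
Step 2: x=[3.2734] v=[-0.1774]
Step 3: x=[3.2470] v=[-0.2643]
Step 4: x=[3.2121] v=[-0.3491]
Step 5: x=[3.1690] v=[-0.4310]
Step 6: x=[3.1181] v=[-0.5094]
Step 7: x=[3.0597] v=[-0.5837]
Step 8: x=[2.9944] v=[-0.6533]
Step 9: x=[2.9226] v=[-0.7176]
Step 10: x=[2.8450] v=[-0.7761]
Step 11: x=[2.7622] v=[-0.8283]
Step 12: x=[2.6748] v=[-0.8738]
Step 13: x=[2.5836] v=[-0.9122]
Step 14: x=[2.4893] v=[-0.9433]
Step 15: x=[2.3926] v=[-0.9667]
Step 16: x=[2.2944] v=[-0.9823]
Step 17: x=[2.1954] v=[-0.9899]
Step 18: x=[2.0965] v=[-0.9895]
Step 19: x=[1.9984] v=[-0.9811]
Step 20: x=[1.9019] v=[-0.9648]
Step 21: x=[1.8078] v=[-0.9407]
Step 22: x=[1.7169] v=[-0.9090]
Step 23: x=[1.6299] v=[-0.8699]
Step 24: x=[1.5475] v=[-0.8238]
Step 25: x=[1.4704] v=[-0.7710]
Step 26: x=[1.3992] v=[-0.7119]
Step 27: x=[1.3345] v=[-0.6471]
Step 28: x=[1.2768] v=[-0.5770]
Step 29: x=[1.2266] v=[-0.5023]
Step 30: x=[1.1843] v=[-0.4235]
Step 31: x=[1.1502] v=[-0.3413]
Step 32: x=[1.1246] v=[-0.2563]
Step 33: x=[1.1077] v=[-0.1692]
Step 34: x=[1.0996] v=[-0.0808]
Step 35: x=[1.1004] v=[0.0083]
First v>=0 after going negative at step 35, time=3.5000

Answer: 3.5000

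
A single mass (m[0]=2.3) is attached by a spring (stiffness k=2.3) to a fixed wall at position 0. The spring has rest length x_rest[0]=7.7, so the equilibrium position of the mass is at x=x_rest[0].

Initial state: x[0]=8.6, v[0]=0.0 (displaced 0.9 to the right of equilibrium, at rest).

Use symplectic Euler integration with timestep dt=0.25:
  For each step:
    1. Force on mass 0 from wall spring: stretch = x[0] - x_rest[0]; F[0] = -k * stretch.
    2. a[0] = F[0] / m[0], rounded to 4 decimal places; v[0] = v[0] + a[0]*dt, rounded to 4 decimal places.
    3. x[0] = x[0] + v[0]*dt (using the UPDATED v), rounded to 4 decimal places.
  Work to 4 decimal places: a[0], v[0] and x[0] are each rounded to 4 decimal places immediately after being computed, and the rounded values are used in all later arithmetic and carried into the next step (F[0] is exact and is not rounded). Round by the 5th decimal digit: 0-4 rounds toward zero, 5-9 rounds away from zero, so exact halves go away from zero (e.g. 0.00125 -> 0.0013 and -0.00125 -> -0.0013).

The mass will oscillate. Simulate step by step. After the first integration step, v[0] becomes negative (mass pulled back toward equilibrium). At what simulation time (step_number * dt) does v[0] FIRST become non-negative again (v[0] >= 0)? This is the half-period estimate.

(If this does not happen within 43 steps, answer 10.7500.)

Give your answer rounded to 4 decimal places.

Step 0: x=[8.6000] v=[0.0000]
Step 1: x=[8.5438] v=[-0.2250]
Step 2: x=[8.4348] v=[-0.4360]
Step 3: x=[8.2799] v=[-0.6197]
Step 4: x=[8.0887] v=[-0.7647]
Step 5: x=[7.8732] v=[-0.8619]
Step 6: x=[7.6469] v=[-0.9052]
Step 7: x=[7.4239] v=[-0.8919]
Step 8: x=[7.2182] v=[-0.8229]
Step 9: x=[7.0426] v=[-0.7025]
Step 10: x=[6.9081] v=[-0.5382]
Step 11: x=[6.8231] v=[-0.3402]
Step 12: x=[6.7929] v=[-0.1210]
Step 13: x=[6.8194] v=[0.1058]
First v>=0 after going negative at step 13, time=3.2500

Answer: 3.2500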